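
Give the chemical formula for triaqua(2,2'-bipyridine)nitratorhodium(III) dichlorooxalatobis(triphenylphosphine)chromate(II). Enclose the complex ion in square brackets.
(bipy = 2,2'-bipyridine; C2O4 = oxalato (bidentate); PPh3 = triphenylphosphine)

[Rh(bipy)(H2O)3(NO3)][Cr(C2O4)Cl2(PPh3)2]

Cation [Rh…]: ligand charges -1, Rh(III) ⇒ ion charge 2+.
Anion [Cr…]: ligand charges -4, Cr(II) ⇒ ion charge 2−.
One 2+ cation balances one 2− anion.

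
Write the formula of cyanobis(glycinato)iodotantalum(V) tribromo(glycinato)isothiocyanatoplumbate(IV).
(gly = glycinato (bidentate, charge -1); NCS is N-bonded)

[Ta(CN)(gly)2I][PbBr3(gly)(NCS)]

Cation [Ta…]: ligand charges -4, Ta(V) ⇒ ion charge 1+.
Anion [Pb…]: ligand charges -5, Pb(IV) ⇒ ion charge 1−.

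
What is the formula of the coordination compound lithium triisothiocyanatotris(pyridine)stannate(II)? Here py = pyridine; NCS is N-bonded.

Ligands: 3 pyridine (py, neutral), 3 isothiocyanato (NCS, -1). Ligand charge sum = -3.
Charge balance with lithium (+1) requires 1 complex ion per 1 lithium.

Li[Sn(NCS)3(py)3]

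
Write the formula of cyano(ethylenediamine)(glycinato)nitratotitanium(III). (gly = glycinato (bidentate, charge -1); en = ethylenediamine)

[Ti(CN)(en)(gly)(NO3)]

Ligands: 1 glycinato (gly, -1), 1 nitrato (NO3, -1), 1 ethylenediamine (en, neutral), 1 cyano (CN, -1). Ligand charge sum = -3.
With Ti in oxidation state +3, the complex ion is [Ti...].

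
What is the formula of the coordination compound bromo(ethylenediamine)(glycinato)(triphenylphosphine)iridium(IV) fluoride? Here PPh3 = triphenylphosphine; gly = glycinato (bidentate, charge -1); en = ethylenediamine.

Ligands: 1 bromo (Br, -1), 1 triphenylphosphine (PPh3, neutral), 1 glycinato (gly, -1), 1 ethylenediamine (en, neutral). Ligand charge sum = -2.
Charge balance with fluoride (-1) requires 1 complex ion per 2 fluoride.

[IrBr(en)(gly)(PPh3)]F2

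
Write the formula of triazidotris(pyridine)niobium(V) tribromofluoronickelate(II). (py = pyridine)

[Nb(N3)3(py)3][NiBr3F]

Cation [Nb…]: ligand charges -3, Nb(V) ⇒ ion charge 2+.
Anion [Ni…]: ligand charges -4, Ni(II) ⇒ ion charge 2−.
One 2+ cation balances one 2− anion.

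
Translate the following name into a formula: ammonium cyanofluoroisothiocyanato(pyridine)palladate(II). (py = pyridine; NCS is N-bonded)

NH4[Pd(CN)F(NCS)(py)]

Ligands: 1 pyridine (py, neutral), 1 isothiocyanato (NCS, -1), 1 fluoro (F, -1), 1 cyano (CN, -1). Ligand charge sum = -3.
With Pd in oxidation state +2, the complex ion is [Pd...]^1−.
Charge balance with ammonium (+1) requires 1 complex ion per 1 ammonium.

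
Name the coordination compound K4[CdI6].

The 4 potassium counter-ions carry a total charge of +4, so each complex ion is 4−.
Ligand charges: 6×iodo (-1 each); total -6. So Cd + (-6) = 4−, giving Cd = +2.
The complex ion is anionic, so cadmium takes the -ate form cadmate(II).

potassium hexaiodocadmate(II)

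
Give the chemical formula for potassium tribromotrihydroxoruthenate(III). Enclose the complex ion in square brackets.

Ligands: 3 bromo (Br, -1), 3 hydroxo (OH, -1). Ligand charge sum = -6.
With Ru in oxidation state +3, the complex ion is [Ru...]^3−.
Charge balance with potassium (+1) requires 1 complex ion per 3 potassium.

K3[RuBr3(OH)3]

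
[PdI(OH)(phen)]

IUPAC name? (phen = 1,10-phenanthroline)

There is no counter-ion, so the complex is neutral overall.
Ligand charges: 1×hydroxo (-1 each), 1×iodo (-1 each), 1×1,10-phenanthroline (neutral); total -2. So Pd + (-2) = 0, giving Pd = +2.
Ligands are named alphabetically: hydroxo before iodo before phenanthroline.

hydroxoiodo(1,10-phenanthroline)palladium(II)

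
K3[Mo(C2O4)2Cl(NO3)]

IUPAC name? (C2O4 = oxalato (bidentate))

The 3 potassium counter-ions carry a total charge of +3, so each complex ion is 3−.
Ligand charges: 1×chloro (-1 each), 1×nitrato (-1 each), 2×oxalato (-2 each); total -6. So Mo + (-6) = 3−, giving Mo = +3.
Ligands are named alphabetically: chloro before nitrato before oxalato.
The complex ion is anionic, so molybdenum takes the -ate form molybdate(III).

potassium chloronitratodioxalatomolybdate(III)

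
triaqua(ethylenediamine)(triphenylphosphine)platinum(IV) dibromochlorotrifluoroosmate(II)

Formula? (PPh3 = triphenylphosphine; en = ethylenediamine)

Cation [Pt…]: ligand charges 0, Pt(IV) ⇒ ion charge 4+.
Anion [Os…]: ligand charges -6, Os(II) ⇒ ion charge 4−.
One 4+ cation balances one 4− anion.

[Pt(en)(H2O)3(PPh3)][OsBr2ClF3]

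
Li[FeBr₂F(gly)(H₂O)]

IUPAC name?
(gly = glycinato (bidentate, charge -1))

The 1 lithium counter-ion carries a total charge of +1, so each complex ion is 1−.
Ligand charges: 1×fluoro (-1 each), 1×glycinato (-1 each), 2×bromo (-1 each), 1×aqua (neutral); total -4. So Fe + (-4) = 1−, giving Fe = +3.
The complex ion is anionic, so iron takes the -ate form ferrate(III).

lithium aquadibromofluoro(glycinato)ferrate(III)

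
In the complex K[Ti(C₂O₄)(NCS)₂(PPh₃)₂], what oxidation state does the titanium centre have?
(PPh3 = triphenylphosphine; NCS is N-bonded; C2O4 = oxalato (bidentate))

1 potassium outside the brackets (+1 each) → the complex ion is 1−.
Ligand charges: 2×PPh3 neutral; 2×NCS = -2; 1×C2O4 = -2; sum -4.
Ti + (-4) = 1− ⇒ Ti is +3.

+3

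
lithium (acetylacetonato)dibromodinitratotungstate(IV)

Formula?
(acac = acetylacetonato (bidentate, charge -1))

Li[W(acac)Br2(NO3)2]

Ligands: 2 nitrato (NO3, -1), 2 bromo (Br, -1), 1 acetylacetonato (acac, -1). Ligand charge sum = -5.
Charge balance with lithium (+1) requires 1 complex ion per 1 lithium.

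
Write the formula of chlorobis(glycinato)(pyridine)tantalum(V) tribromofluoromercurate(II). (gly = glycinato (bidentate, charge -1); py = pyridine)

Cation [Ta…]: ligand charges -3, Ta(V) ⇒ ion charge 2+.
Anion [Hg…]: ligand charges -4, Hg(II) ⇒ ion charge 2−.
One 2+ cation balances one 2− anion.

[TaCl(gly)2(py)][HgBr3F]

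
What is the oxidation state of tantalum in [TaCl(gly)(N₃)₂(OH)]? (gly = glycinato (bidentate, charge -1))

+5

No counter-ion: the bracketed complex is neutral.
Ligand charges: 2×N3 = -2; 1×Cl = -1; 1×gly = -1; 1×OH = -1; sum -5.
Ta + (-5) = 0 ⇒ Ta is +5.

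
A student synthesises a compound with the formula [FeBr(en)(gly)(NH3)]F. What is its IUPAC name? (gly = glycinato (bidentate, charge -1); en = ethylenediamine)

amminebromo(ethylenediamine)(glycinato)iron(III) fluoride

The 1 fluoride counter-ion carries a total charge of -1, so each complex ion is 1+.
Ligand charges: 1×ammine (neutral), 1×bromo (-1 each), 1×glycinato (-1 each), 1×ethylenediamine (neutral); total -2. So Fe + (-2) = 1+, giving Fe = +3.
Ligands are named alphabetically: ammine before bromo before ethylenediamine before glycinato.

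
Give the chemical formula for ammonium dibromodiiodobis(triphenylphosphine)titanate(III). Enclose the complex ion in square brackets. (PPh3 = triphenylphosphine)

NH4[TiBr2I2(PPh3)2]

Ligands: 2 bromo (Br, -1), 2 iodo (I, -1), 2 triphenylphosphine (PPh3, neutral). Ligand charge sum = -4.
With Ti in oxidation state +3, the complex ion is [Ti...]^1−.
Charge balance with ammonium (+1) requires 1 complex ion per 1 ammonium.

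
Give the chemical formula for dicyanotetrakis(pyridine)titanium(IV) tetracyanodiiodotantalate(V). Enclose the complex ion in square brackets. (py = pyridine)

[Ti(CN)2(py)4][Ta(CN)4I2]2

Cation [Ti…]: ligand charges -2, Ti(IV) ⇒ ion charge 2+.
Anion [Ta…]: ligand charges -6, Ta(V) ⇒ ion charge 1−.
One 2+ cation requires 2 of the 1− anion.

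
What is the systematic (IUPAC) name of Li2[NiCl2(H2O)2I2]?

The 2 lithium counter-ions carry a total charge of +2, so each complex ion is 2−.
Ligand charges: 2×aqua (neutral), 2×iodo (-1 each), 2×chloro (-1 each); total -4. So Ni + (-4) = 2−, giving Ni = +2.
The complex ion is anionic, so nickel takes the -ate form nickelate(II).

lithium diaquadichlorodiiodonickelate(II)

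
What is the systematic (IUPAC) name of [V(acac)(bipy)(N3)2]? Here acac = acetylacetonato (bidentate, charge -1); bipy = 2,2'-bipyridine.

There is no counter-ion, so the complex is neutral overall.
Ligand charges: 2×azido (-1 each), 1×acetylacetonato (-1 each), 1×2,2'-bipyridine (neutral); total -3. So V + (-3) = 0, giving V = +3.
Ligands are named alphabetically: acetylacetonato before azido before bipyridine.

(acetylacetonato)diazido(2,2'-bipyridine)vanadium(III)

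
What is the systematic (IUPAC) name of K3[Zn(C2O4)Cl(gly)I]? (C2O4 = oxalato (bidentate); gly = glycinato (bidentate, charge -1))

The 3 potassium counter-ions carry a total charge of +3, so each complex ion is 3−.
Ligand charges: 1×iodo (-1 each), 1×oxalato (-2 each), 1×glycinato (-1 each), 1×chloro (-1 each); total -5. So Zn + (-5) = 3−, giving Zn = +2.
Ligands are named alphabetically: chloro before glycinato before iodo before oxalato.
The complex ion is anionic, so zinc takes the -ate form zincate(II).

potassium chloro(glycinato)iodooxalatozincate(II)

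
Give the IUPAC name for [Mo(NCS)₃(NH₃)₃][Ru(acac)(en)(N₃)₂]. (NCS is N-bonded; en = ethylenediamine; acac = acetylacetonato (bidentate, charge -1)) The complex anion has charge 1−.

The complex anion is given as 1−; its ligand charges sum to -3, so Ru = +2.
A 1:1 salt means the cation carries the equal and opposite charge, 1+.
Cation: ligand charges sum to -3; for the ion to be 1+, Mo = +4.

triamminetriisothiocyanatomolybdenum(IV) (acetylacetonato)diazido(ethylenediamine)ruthenate(II)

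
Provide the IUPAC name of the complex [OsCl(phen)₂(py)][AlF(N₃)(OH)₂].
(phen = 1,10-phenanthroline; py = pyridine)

chlorobis(1,10-phenanthroline)(pyridine)osmium(II) azidofluorodihydroxoaluminate(III)

Both ions are complex: the cation is named first with the plain metal name, the anion second with the -ate form; each ion's ligands are alphabetised independently.
Aluminium is always +3 in its complexes; the anion's ligand charges sum to -4, so the complex anion is 1−.
A 1:1 salt means the cation carries the equal and opposite charge, 1+.
Cation: ligand charges sum to -1; for the ion to be 1+, Os = +2.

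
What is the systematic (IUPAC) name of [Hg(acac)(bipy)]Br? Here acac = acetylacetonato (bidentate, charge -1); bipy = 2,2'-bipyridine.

The 1 bromide counter-ion carries a total charge of -1, so each complex ion is 1+.
Ligand charges: 1×acetylacetonato (-1 each), 1×2,2'-bipyridine (neutral); total -1. So Hg + (-1) = 1+, giving Hg = +2.
Ligands are named alphabetically: acetylacetonato before bipyridine.

(acetylacetonato)(2,2'-bipyridine)mercury(II) bromide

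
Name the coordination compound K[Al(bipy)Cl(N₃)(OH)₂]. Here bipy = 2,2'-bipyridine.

The 1 potassium counter-ion carries a total charge of +1, so each complex ion is 1−.
Ligand charges: 1×chloro (-1 each), 1×azido (-1 each), 1×2,2'-bipyridine (neutral), 2×hydroxo (-1 each); total -4. So Al + (-4) = 1−, giving Al = +3.
The complex ion is anionic, so aluminium takes the -ate form aluminate(III).

potassium azido(2,2'-bipyridine)chlorodihydroxoaluminate(III)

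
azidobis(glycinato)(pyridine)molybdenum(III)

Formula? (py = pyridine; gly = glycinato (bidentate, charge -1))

Ligands: 1 pyridine (py, neutral), 1 azido (N3, -1), 2 glycinato (gly, -1). Ligand charge sum = -3.
With Mo in oxidation state +3, the complex ion is [Mo...].

[Mo(gly)2(N3)(py)]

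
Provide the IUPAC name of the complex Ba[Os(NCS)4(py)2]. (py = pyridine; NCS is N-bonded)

barium tetraisothiocyanatobis(pyridine)osmate(II)

The 1 barium counter-ion carries a total charge of +2, so each complex ion is 2−.
Ligand charges: 2×pyridine (neutral), 4×isothiocyanato (-1 each); total -4. So Os + (-4) = 2−, giving Os = +2.
Ligands are named alphabetically: isothiocyanato before pyridine.
The complex ion is anionic, so osmium takes the -ate form osmate(II).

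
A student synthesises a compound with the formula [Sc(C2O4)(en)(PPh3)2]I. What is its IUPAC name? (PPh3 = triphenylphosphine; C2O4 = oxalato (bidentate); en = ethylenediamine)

(ethylenediamine)oxalatobis(triphenylphosphine)scandium(III) iodide

The 1 iodide counter-ion carries a total charge of -1, so each complex ion is 1+.
Ligand charges: 2×triphenylphosphine (neutral), 1×oxalato (-2 each), 1×ethylenediamine (neutral); total -2. So Sc + (-2) = 1+, giving Sc = +3.
Ligands are named alphabetically: ethylenediamine before oxalato before triphenylphosphine.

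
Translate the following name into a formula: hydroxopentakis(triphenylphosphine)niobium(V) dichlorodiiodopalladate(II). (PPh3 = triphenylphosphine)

[Nb(OH)(PPh3)5][PdCl2I2]2

Cation [Nb…]: ligand charges -1, Nb(V) ⇒ ion charge 4+.
Anion [Pd…]: ligand charges -4, Pd(II) ⇒ ion charge 2−.
One 4+ cation requires 2 of the 2− anion.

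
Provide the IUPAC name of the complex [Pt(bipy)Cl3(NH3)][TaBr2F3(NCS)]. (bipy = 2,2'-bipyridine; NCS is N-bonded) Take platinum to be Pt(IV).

ammine(2,2'-bipyridine)trichloroplatinum(IV) dibromotrifluoroisothiocyanatotantalate(V)

Both ions are complex: the cation is named first with the plain metal name, the anion second with the -ate form; each ion's ligands are alphabetised independently.
Pt is given as +4; the cation's ligand charges sum to -3, so the complex cation is 1+.
A 1:1 salt means the anion carries the equal and opposite charge, 1−.
Anion: ligand charges sum to -6; for the ion to be 1−, Ta = +5.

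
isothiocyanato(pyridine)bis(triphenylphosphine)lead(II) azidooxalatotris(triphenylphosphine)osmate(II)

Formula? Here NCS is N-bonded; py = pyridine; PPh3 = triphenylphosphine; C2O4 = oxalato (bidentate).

[Pb(NCS)(PPh3)2(py)][Os(C2O4)(N3)(PPh3)3]

Cation [Pb…]: ligand charges -1, Pb(II) ⇒ ion charge 1+.
Anion [Os…]: ligand charges -3, Os(II) ⇒ ion charge 1−.
One 1+ cation balances one 1− anion.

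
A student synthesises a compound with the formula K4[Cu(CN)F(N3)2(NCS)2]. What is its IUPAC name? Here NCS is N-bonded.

The 4 potassium counter-ions carry a total charge of +4, so each complex ion is 4−.
Ligand charges: 1×fluoro (-1 each), 1×cyano (-1 each), 2×azido (-1 each), 2×isothiocyanato (-1 each); total -6. So Cu + (-6) = 4−, giving Cu = +2.
The complex ion is anionic, so copper takes the -ate form cuprate(II).

potassium diazidocyanofluorodiisothiocyanatocuprate(II)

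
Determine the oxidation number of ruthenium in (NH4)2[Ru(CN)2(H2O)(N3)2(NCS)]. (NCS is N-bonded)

2 ammonium outside the brackets (+1 each) → the complex ion is 2−.
Ligand charges: 1×H2O neutral; 2×CN = -2; 1×NCS = -1; 2×N3 = -2; sum -5.
Ru + (-5) = 2− ⇒ Ru is +3.

+3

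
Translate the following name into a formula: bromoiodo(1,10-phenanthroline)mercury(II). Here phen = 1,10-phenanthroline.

Ligands: 1 bromo (Br, -1), 1 iodo (I, -1), 1 1,10-phenanthroline (phen, neutral). Ligand charge sum = -2.
With Hg in oxidation state +2, the complex ion is [Hg...].

[HgBrI(phen)]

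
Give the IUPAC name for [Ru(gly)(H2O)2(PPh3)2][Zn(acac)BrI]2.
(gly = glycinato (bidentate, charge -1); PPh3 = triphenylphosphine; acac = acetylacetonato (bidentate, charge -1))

Zinc is always +2 in its complexes; the anion's ligand charges sum to -3, so the complex anion is 1−.
With 2 anions per cation, the cation must be 2×1 = 2+.
Cation: ligand charges sum to -1; for the ion to be 2+, Ru = +3.

diaqua(glycinato)bis(triphenylphosphine)ruthenium(III) (acetylacetonato)bromoiodozincate(II)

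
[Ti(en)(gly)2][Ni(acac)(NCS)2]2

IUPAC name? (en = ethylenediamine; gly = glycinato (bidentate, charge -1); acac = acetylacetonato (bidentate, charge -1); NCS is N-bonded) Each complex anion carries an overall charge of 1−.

(ethylenediamine)bis(glycinato)titanium(IV) (acetylacetonato)diisothiocyanatonickelate(II)

Both ions are complex: the cation is named first with the plain metal name, the anion second with the -ate form; each ion's ligands are alphabetised independently.
The complex anion is given as 1−; its ligand charges sum to -3, so Ni = +2.
With 2 anions per cation, the cation must be 2×1 = 2+.
Cation: ligand charges sum to -2; for the ion to be 2+, Ti = +4.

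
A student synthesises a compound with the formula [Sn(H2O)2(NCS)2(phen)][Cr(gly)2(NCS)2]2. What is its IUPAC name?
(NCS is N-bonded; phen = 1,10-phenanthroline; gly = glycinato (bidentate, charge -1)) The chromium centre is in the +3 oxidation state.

diaquadiisothiocyanato(1,10-phenanthroline)tin(IV) bis(glycinato)diisothiocyanatochromate(III)

Both ions are complex: the cation is named first with the plain metal name, the anion second with the -ate form; each ion's ligands are alphabetised independently.
Cr is given as +3; the anion's ligand charges sum to -4, so the complex anion is 1−.
With 2 anions per cation, the cation must be 2×1 = 2+.
Cation: ligand charges sum to -2; for the ion to be 2+, Sn = +4.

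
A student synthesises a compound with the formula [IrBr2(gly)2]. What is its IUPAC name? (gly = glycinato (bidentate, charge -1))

dibromobis(glycinato)iridium(IV)

There is no counter-ion, so the complex is neutral overall.
Ligand charges: 2×glycinato (-1 each), 2×bromo (-1 each); total -4. So Ir + (-4) = 0, giving Ir = +4.
Ligands are named alphabetically: bromo before glycinato.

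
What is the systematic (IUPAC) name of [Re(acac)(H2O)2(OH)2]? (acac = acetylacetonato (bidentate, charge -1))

(acetylacetonato)diaquadihydroxorhenium(III)

There is no counter-ion, so the complex is neutral overall.
Ligand charges: 1×acetylacetonato (-1 each), 2×hydroxo (-1 each), 2×aqua (neutral); total -3. So Re + (-3) = 0, giving Re = +3.
Ligands are named alphabetically: acetylacetonato before aqua before hydroxo.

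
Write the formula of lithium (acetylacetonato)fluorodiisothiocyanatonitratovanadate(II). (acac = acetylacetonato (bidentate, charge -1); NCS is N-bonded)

Ligands: 1 acetylacetonato (acac, -1), 1 nitrato (NO3, -1), 1 fluoro (F, -1), 2 isothiocyanato (NCS, -1). Ligand charge sum = -5.
With V in oxidation state +2, the complex ion is [V...]^3−.
Charge balance with lithium (+1) requires 1 complex ion per 3 lithium.

Li3[V(acac)F(NCS)2(NO3)]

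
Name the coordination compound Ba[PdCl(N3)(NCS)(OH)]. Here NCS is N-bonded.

barium azidochlorohydroxoisothiocyanatopalladate(II)

The 1 barium counter-ion carries a total charge of +2, so each complex ion is 2−.
Ligand charges: 1×chloro (-1 each), 1×hydroxo (-1 each), 1×isothiocyanato (-1 each), 1×azido (-1 each); total -4. So Pd + (-4) = 2−, giving Pd = +2.
Ligands are named alphabetically: azido before chloro before hydroxo before isothiocyanato.
The complex ion is anionic, so palladium takes the -ate form palladate(II).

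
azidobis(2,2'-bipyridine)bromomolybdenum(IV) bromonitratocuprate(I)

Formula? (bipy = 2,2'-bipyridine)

[Mo(bipy)2Br(N3)][CuBr(NO3)]2

Cation [Mo…]: ligand charges -2, Mo(IV) ⇒ ion charge 2+.
Anion [Cu…]: ligand charges -2, Cu(I) ⇒ ion charge 1−.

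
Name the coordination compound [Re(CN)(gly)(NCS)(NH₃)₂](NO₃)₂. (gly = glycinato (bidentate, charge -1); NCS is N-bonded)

The 2 nitrate counter-ions carry a total charge of -2, so each complex ion is 2+.
Ligand charges: 1×glycinato (-1 each), 1×cyano (-1 each), 1×isothiocyanato (-1 each), 2×ammine (neutral); total -3. So Re + (-3) = 2+, giving Re = +5.
Ligands are named alphabetically: ammine before cyano before glycinato before isothiocyanato.

diamminecyano(glycinato)isothiocyanatorhenium(V) nitrate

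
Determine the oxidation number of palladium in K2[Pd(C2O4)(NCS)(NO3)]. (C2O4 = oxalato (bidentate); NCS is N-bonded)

2 potassium outside the brackets (+1 each) → the complex ion is 2−.
Ligand charges: 1×C2O4 = -2; 1×NCS = -1; 1×NO3 = -1; sum -4.
Pd + (-4) = 2− ⇒ Pd is +2.

+2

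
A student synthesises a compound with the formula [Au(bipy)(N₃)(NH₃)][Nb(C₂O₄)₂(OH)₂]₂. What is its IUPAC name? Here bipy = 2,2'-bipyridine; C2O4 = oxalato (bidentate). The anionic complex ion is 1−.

The complex anion is given as 1−; its ligand charges sum to -6, so Nb = +5.
With 2 anions per cation, the cation must be 2×1 = 2+.
Cation: ligand charges sum to -1; for the ion to be 2+, Au = +3.

ammineazido(2,2'-bipyridine)gold(III) dihydroxodioxalatoniobate(V)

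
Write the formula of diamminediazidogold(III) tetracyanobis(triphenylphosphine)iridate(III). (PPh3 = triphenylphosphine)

Cation [Au…]: ligand charges -2, Au(III) ⇒ ion charge 1+.
Anion [Ir…]: ligand charges -4, Ir(III) ⇒ ion charge 1−.
One 1+ cation balances one 1− anion.

[Au(N3)2(NH3)2][Ir(CN)4(PPh3)2]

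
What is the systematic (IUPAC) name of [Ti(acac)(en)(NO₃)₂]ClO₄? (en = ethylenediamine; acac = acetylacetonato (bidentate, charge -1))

The 1 perchlorate counter-ion carries a total charge of -1, so each complex ion is 1+.
Ligand charges: 2×nitrato (-1 each), 1×ethylenediamine (neutral), 1×acetylacetonato (-1 each); total -3. So Ti + (-3) = 1+, giving Ti = +4.
Ligands are named alphabetically: acetylacetonato before ethylenediamine before nitrato.

(acetylacetonato)(ethylenediamine)dinitratotitanium(IV) perchlorate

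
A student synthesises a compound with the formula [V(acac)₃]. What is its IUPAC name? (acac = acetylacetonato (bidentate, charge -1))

tris(acetylacetonato)vanadium(III)

There is no counter-ion, so the complex is neutral overall.
Ligand charges: 3×acetylacetonato (-1 each); total -3. So V + (-3) = 0, giving V = +3.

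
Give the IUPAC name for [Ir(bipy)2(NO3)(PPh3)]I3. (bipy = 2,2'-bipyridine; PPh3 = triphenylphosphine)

The 3 iodide counter-ions carry a total charge of -3, so each complex ion is 3+.
Ligand charges: 2×2,2'-bipyridine (neutral), 1×triphenylphosphine (neutral), 1×nitrato (-1 each); total -1. So Ir + (-1) = 3+, giving Ir = +4.
Ligands are named alphabetically: bipyridine before nitrato before triphenylphosphine.

bis(2,2'-bipyridine)nitrato(triphenylphosphine)iridium(IV) iodide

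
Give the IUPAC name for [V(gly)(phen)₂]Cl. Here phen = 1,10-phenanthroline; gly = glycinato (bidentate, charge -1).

(glycinato)bis(1,10-phenanthroline)vanadium(II) chloride

The 1 chloride counter-ion carries a total charge of -1, so each complex ion is 1+.
Ligand charges: 2×1,10-phenanthroline (neutral), 1×glycinato (-1 each); total -1. So V + (-1) = 1+, giving V = +2.
Ligands are named alphabetically: glycinato before phenanthroline.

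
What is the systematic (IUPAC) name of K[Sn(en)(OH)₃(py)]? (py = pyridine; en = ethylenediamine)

potassium (ethylenediamine)trihydroxo(pyridine)stannate(II)

The 1 potassium counter-ion carries a total charge of +1, so each complex ion is 1−.
Ligand charges: 1×pyridine (neutral), 3×hydroxo (-1 each), 1×ethylenediamine (neutral); total -3. So Sn + (-3) = 1−, giving Sn = +2.
Ligands are named alphabetically: ethylenediamine before hydroxo before pyridine.
The complex ion is anionic, so tin takes the -ate form stannate(II).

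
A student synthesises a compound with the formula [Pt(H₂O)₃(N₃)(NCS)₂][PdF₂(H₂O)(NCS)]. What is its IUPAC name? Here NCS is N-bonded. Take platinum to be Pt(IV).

triaquaazidodiisothiocyanatoplatinum(IV) aquadifluoroisothiocyanatopalladate(II)

Both ions are complex: the cation is named first with the plain metal name, the anion second with the -ate form; each ion's ligands are alphabetised independently.
Pt is given as +4; the cation's ligand charges sum to -3, so the complex cation is 1+.
A 1:1 salt means the anion carries the equal and opposite charge, 1−.
Anion: ligand charges sum to -3; for the ion to be 1−, Pd = +2.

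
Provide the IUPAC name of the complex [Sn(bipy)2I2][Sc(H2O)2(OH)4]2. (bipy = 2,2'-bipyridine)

Scandium is always +3 in its complexes; the anion's ligand charges sum to -4, so the complex anion is 1−.
With 2 anions per cation, the cation must be 2×1 = 2+.
Cation: ligand charges sum to -2; for the ion to be 2+, Sn = +4.

bis(2,2'-bipyridine)diiodotin(IV) diaquatetrahydroxoscandate(III)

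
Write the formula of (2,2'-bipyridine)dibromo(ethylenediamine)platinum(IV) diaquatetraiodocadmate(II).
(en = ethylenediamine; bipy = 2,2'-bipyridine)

Cation [Pt…]: ligand charges -2, Pt(IV) ⇒ ion charge 2+.
Anion [Cd…]: ligand charges -4, Cd(II) ⇒ ion charge 2−.
One 2+ cation balances one 2− anion.

[Pt(bipy)Br2(en)][Cd(H2O)2I4]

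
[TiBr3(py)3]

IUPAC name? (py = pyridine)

tribromotris(pyridine)titanium(III)

There is no counter-ion, so the complex is neutral overall.
Ligand charges: 3×pyridine (neutral), 3×bromo (-1 each); total -3. So Ti + (-3) = 0, giving Ti = +3.
Ligands are named alphabetically: bromo before pyridine.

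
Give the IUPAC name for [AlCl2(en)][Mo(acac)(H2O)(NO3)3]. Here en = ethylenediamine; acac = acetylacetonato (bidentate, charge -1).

dichloro(ethylenediamine)aluminium(III) (acetylacetonato)aquatrinitratomolybdate(III)

Aluminium is always +3 in its complexes; the cation's ligand charges sum to -2, so the complex cation is 1+.
A 1:1 salt means the anion carries the equal and opposite charge, 1−.
Anion: ligand charges sum to -4; for the ion to be 1−, Mo = +3.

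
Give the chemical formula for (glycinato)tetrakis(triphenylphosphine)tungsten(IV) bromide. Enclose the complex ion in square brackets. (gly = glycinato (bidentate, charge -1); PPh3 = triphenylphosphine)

[W(gly)(PPh3)4]Br3

Ligands: 1 glycinato (gly, -1), 4 triphenylphosphine (PPh3, neutral). Ligand charge sum = -1.
Charge balance with bromide (-1) requires 1 complex ion per 3 bromide.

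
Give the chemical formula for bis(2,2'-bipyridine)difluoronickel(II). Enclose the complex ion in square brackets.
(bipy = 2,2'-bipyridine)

Ligands: 2 fluoro (F, -1), 2 2,2'-bipyridine (bipy, neutral). Ligand charge sum = -2.
With Ni in oxidation state +2, the complex ion is [Ni...].

[Ni(bipy)2F2]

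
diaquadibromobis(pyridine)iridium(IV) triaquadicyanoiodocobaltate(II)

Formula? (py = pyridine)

[IrBr2(H2O)2(py)2][Co(CN)2(H2O)3I]2

Cation [Ir…]: ligand charges -2, Ir(IV) ⇒ ion charge 2+.
Anion [Co…]: ligand charges -3, Co(II) ⇒ ion charge 1−.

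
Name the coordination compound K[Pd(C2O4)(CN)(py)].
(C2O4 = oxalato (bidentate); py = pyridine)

The 1 potassium counter-ion carries a total charge of +1, so each complex ion is 1−.
Ligand charges: 1×oxalato (-2 each), 1×cyano (-1 each), 1×pyridine (neutral); total -3. So Pd + (-3) = 1−, giving Pd = +2.
Ligands are named alphabetically: cyano before oxalato before pyridine.
The complex ion is anionic, so palladium takes the -ate form palladate(II).

potassium cyanooxalato(pyridine)palladate(II)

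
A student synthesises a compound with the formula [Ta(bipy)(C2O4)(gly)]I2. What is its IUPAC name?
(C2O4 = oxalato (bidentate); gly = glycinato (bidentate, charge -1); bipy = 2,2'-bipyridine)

The 2 iodide counter-ions carry a total charge of -2, so each complex ion is 2+.
Ligand charges: 1×oxalato (-2 each), 1×glycinato (-1 each), 1×2,2'-bipyridine (neutral); total -3. So Ta + (-3) = 2+, giving Ta = +5.
Ligands are named alphabetically: bipyridine before glycinato before oxalato.

(2,2'-bipyridine)(glycinato)oxalatotantalum(V) iodide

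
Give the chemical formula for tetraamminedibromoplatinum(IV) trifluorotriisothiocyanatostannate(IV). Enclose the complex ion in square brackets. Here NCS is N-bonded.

[PtBr2(NH3)4][SnF3(NCS)3]

Cation [Pt…]: ligand charges -2, Pt(IV) ⇒ ion charge 2+.
Anion [Sn…]: ligand charges -6, Sn(IV) ⇒ ion charge 2−.
One 2+ cation balances one 2− anion.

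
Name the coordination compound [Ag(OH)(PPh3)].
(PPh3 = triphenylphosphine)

There is no counter-ion, so the complex is neutral overall.
Ligand charges: 1×hydroxo (-1 each), 1×triphenylphosphine (neutral); total -1. So Ag + (-1) = 0, giving Ag = +1.
Ligands are named alphabetically: hydroxo before triphenylphosphine.

hydroxo(triphenylphosphine)silver(I)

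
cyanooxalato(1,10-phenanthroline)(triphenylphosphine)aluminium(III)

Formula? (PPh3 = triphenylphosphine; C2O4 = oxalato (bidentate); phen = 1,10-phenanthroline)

Ligands: 1 cyano (CN, -1), 1 triphenylphosphine (PPh3, neutral), 1 oxalato (C2O4, -2), 1 1,10-phenanthroline (phen, neutral). Ligand charge sum = -3.
With Al in oxidation state +3, the complex ion is [Al...].

[Al(C2O4)(CN)(phen)(PPh3)]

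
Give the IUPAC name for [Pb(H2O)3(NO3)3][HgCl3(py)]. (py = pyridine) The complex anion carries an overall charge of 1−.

triaquatrinitratolead(IV) trichloro(pyridine)mercurate(II)

The complex anion is given as 1−; its ligand charges sum to -3, so Hg = +2.
A 1:1 salt means the cation carries the equal and opposite charge, 1+.
Cation: ligand charges sum to -3; for the ion to be 1+, Pb = +4.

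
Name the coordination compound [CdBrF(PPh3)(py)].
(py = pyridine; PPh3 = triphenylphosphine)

bromofluoro(pyridine)(triphenylphosphine)cadmium(II)

There is no counter-ion, so the complex is neutral overall.
Ligand charges: 1×fluoro (-1 each), 1×pyridine (neutral), 1×bromo (-1 each), 1×triphenylphosphine (neutral); total -2. So Cd + (-2) = 0, giving Cd = +2.
Ligands are named alphabetically: bromo before fluoro before pyridine before triphenylphosphine.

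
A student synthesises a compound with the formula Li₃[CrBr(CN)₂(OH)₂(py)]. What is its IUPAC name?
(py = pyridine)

lithium bromodicyanodihydroxo(pyridine)chromate(II)

The 3 lithium counter-ions carry a total charge of +3, so each complex ion is 3−.
Ligand charges: 2×hydroxo (-1 each), 1×pyridine (neutral), 1×bromo (-1 each), 2×cyano (-1 each); total -5. So Cr + (-5) = 3−, giving Cr = +2.
Ligands are named alphabetically: bromo before cyano before hydroxo before pyridine.
The complex ion is anionic, so chromium takes the -ate form chromate(II).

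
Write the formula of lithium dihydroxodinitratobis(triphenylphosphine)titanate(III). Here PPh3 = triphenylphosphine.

Li[Ti(NO3)2(OH)2(PPh3)2]

Ligands: 2 nitrato (NO3, -1), 2 hydroxo (OH, -1), 2 triphenylphosphine (PPh3, neutral). Ligand charge sum = -4.
With Ti in oxidation state +3, the complex ion is [Ti...]^1−.
Charge balance with lithium (+1) requires 1 complex ion per 1 lithium.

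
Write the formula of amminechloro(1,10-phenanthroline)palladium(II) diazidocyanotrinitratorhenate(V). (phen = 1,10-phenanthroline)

Cation [Pd…]: ligand charges -1, Pd(II) ⇒ ion charge 1+.
Anion [Re…]: ligand charges -6, Re(V) ⇒ ion charge 1−.

[PdCl(NH3)(phen)][Re(CN)(N3)2(NO3)3]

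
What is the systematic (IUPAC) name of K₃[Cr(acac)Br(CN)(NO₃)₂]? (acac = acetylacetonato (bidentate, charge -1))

The 3 potassium counter-ions carry a total charge of +3, so each complex ion is 3−.
Ligand charges: 1×cyano (-1 each), 1×acetylacetonato (-1 each), 2×nitrato (-1 each), 1×bromo (-1 each); total -5. So Cr + (-5) = 3−, giving Cr = +2.
The complex ion is anionic, so chromium takes the -ate form chromate(II).

potassium (acetylacetonato)bromocyanodinitratochromate(II)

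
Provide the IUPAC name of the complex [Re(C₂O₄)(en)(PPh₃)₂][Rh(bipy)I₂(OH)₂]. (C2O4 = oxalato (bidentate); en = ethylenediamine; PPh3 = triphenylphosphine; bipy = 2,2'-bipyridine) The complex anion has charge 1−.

(ethylenediamine)oxalatobis(triphenylphosphine)rhenium(III) (2,2'-bipyridine)dihydroxodiiodorhodate(III)

Both ions are complex: the cation is named first with the plain metal name, the anion second with the -ate form; each ion's ligands are alphabetised independently.
The complex anion is given as 1−; its ligand charges sum to -4, so Rh = +3.
A 1:1 salt means the cation carries the equal and opposite charge, 1+.
Cation: ligand charges sum to -2; for the ion to be 1+, Re = +3.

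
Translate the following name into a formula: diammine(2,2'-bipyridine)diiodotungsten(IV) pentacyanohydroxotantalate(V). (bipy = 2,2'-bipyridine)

[W(bipy)I2(NH3)2][Ta(CN)5(OH)]2

Cation [W…]: ligand charges -2, W(IV) ⇒ ion charge 2+.
Anion [Ta…]: ligand charges -6, Ta(V) ⇒ ion charge 1−.
One 2+ cation requires 2 of the 1− anion.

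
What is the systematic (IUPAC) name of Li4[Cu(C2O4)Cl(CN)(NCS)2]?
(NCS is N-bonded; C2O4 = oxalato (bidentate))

lithium chlorocyanodiisothiocyanatooxalatocuprate(II)

The 4 lithium counter-ions carry a total charge of +4, so each complex ion is 4−.
Ligand charges: 2×isothiocyanato (-1 each), 1×cyano (-1 each), 1×chloro (-1 each), 1×oxalato (-2 each); total -6. So Cu + (-6) = 4−, giving Cu = +2.
Ligands are named alphabetically: chloro before cyano before isothiocyanato before oxalato.
The complex ion is anionic, so copper takes the -ate form cuprate(II).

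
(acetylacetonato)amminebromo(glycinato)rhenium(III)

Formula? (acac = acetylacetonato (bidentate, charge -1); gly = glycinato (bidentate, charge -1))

Ligands: 1 acetylacetonato (acac, -1), 1 glycinato (gly, -1), 1 ammine (NH3, neutral), 1 bromo (Br, -1). Ligand charge sum = -3.
With Re in oxidation state +3, the complex ion is [Re...].

[Re(acac)Br(gly)(NH3)]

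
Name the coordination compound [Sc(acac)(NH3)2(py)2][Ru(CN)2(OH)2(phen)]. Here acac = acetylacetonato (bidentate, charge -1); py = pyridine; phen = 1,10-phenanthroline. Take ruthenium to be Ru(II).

(acetylacetonato)diamminebis(pyridine)scandium(III) dicyanodihydroxo(1,10-phenanthroline)ruthenate(II)

Ru is given as +2; the anion's ligand charges sum to -4, so the complex anion is 2−.
A 1:1 salt means the cation carries the equal and opposite charge, 2+.
Cation: ligand charges sum to -1; for the ion to be 2+, Sc = +3.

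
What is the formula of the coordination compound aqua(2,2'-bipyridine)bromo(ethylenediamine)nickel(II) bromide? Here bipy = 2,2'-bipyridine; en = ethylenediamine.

Ligands: 1 2,2'-bipyridine (bipy, neutral), 1 ethylenediamine (en, neutral), 1 aqua (H2O, neutral), 1 bromo (Br, -1). Ligand charge sum = -1.
With Ni in oxidation state +2, the complex ion is [Ni...]^1+.
Charge balance with bromide (-1) requires 1 complex ion per 1 bromide.

[Ni(bipy)Br(en)(H2O)]Br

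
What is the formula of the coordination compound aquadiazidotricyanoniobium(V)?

Ligands: 2 azido (N3, -1), 3 cyano (CN, -1), 1 aqua (H2O, neutral). Ligand charge sum = -5.
With Nb in oxidation state +5, the complex ion is [Nb...].

[Nb(CN)3(H2O)(N3)2]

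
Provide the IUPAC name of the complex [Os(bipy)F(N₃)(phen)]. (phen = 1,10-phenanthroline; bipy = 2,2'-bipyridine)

azido(2,2'-bipyridine)fluoro(1,10-phenanthroline)osmium(II)

There is no counter-ion, so the complex is neutral overall.
Ligand charges: 1×1,10-phenanthroline (neutral), 1×azido (-1 each), 1×fluoro (-1 each), 1×2,2'-bipyridine (neutral); total -2. So Os + (-2) = 0, giving Os = +2.
Ligands are named alphabetically: azido before bipyridine before fluoro before phenanthroline.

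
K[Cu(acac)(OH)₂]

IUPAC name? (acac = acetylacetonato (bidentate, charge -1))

potassium (acetylacetonato)dihydroxocuprate(II)

The 1 potassium counter-ion carries a total charge of +1, so each complex ion is 1−.
Ligand charges: 2×hydroxo (-1 each), 1×acetylacetonato (-1 each); total -3. So Cu + (-3) = 1−, giving Cu = +2.
Ligands are named alphabetically: acetylacetonato before hydroxo.
The complex ion is anionic, so copper takes the -ate form cuprate(II).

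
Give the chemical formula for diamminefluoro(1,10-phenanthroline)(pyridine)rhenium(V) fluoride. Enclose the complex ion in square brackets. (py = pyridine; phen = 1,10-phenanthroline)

Ligands: 2 ammine (NH3, neutral), 1 pyridine (py, neutral), 1 1,10-phenanthroline (phen, neutral), 1 fluoro (F, -1). Ligand charge sum = -1.
With Re in oxidation state +5, the complex ion is [Re...]^4+.
Charge balance with fluoride (-1) requires 1 complex ion per 4 fluoride.

[ReF(NH3)2(phen)(py)]F4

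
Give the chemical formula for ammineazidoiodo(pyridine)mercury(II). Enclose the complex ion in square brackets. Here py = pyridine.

Ligands: 1 azido (N3, -1), 1 ammine (NH3, neutral), 1 iodo (I, -1), 1 pyridine (py, neutral). Ligand charge sum = -2.
With Hg in oxidation state +2, the complex ion is [Hg...].

[HgI(N3)(NH3)(py)]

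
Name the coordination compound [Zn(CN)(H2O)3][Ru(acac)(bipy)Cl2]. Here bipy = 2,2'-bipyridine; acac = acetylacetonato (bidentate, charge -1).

triaquacyanozinc(II) (acetylacetonato)(2,2'-bipyridine)dichlororuthenate(II)

Zinc is always +2 in its complexes; the cation's ligand charges sum to -1, so the complex cation is 1+.
A 1:1 salt means the anion carries the equal and opposite charge, 1−.
Anion: ligand charges sum to -3; for the ion to be 1−, Ru = +2.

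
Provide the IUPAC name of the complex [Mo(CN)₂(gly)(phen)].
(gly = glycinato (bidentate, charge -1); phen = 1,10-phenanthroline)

dicyano(glycinato)(1,10-phenanthroline)molybdenum(III)

There is no counter-ion, so the complex is neutral overall.
Ligand charges: 1×glycinato (-1 each), 1×1,10-phenanthroline (neutral), 2×cyano (-1 each); total -3. So Mo + (-3) = 0, giving Mo = +3.
Ligands are named alphabetically: cyano before glycinato before phenanthroline.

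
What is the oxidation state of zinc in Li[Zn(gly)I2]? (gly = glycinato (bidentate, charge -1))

1 lithium outside the brackets (+1 each) → the complex ion is 1−.
Ligand charges: 1×gly = -1; 2×I = -2; sum -3.
Zn + (-3) = 1− ⇒ Zn is +2.

+2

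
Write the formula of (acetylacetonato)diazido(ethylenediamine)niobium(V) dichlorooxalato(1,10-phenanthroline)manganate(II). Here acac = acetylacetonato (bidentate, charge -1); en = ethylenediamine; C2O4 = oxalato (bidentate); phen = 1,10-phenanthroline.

Cation [Nb…]: ligand charges -3, Nb(V) ⇒ ion charge 2+.
Anion [Mn…]: ligand charges -4, Mn(II) ⇒ ion charge 2−.
One 2+ cation balances one 2− anion.

[Nb(acac)(en)(N3)2][Mn(C2O4)Cl2(phen)]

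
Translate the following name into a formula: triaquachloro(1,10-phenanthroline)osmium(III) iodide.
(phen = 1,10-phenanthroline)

[OsCl(H2O)3(phen)]I2

Ligands: 3 aqua (H2O, neutral), 1 chloro (Cl, -1), 1 1,10-phenanthroline (phen, neutral). Ligand charge sum = -1.
With Os in oxidation state +3, the complex ion is [Os...]^2+.
Charge balance with iodide (-1) requires 1 complex ion per 2 iodide.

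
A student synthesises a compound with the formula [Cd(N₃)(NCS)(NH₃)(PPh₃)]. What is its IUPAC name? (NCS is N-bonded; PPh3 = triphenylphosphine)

ammineazidoisothiocyanato(triphenylphosphine)cadmium(II)

There is no counter-ion, so the complex is neutral overall.
Ligand charges: 1×ammine (neutral), 1×azido (-1 each), 1×isothiocyanato (-1 each), 1×triphenylphosphine (neutral); total -2. So Cd + (-2) = 0, giving Cd = +2.
Ligands are named alphabetically: ammine before azido before isothiocyanato before triphenylphosphine.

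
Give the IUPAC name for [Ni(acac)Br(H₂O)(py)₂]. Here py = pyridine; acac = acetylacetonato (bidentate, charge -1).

(acetylacetonato)aquabromobis(pyridine)nickel(II)

There is no counter-ion, so the complex is neutral overall.
Ligand charges: 1×aqua (neutral), 1×bromo (-1 each), 2×pyridine (neutral), 1×acetylacetonato (-1 each); total -2. So Ni + (-2) = 0, giving Ni = +2.
Ligands are named alphabetically: acetylacetonato before aqua before bromo before pyridine.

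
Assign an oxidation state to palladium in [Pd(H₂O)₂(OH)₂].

+2

No counter-ion: the bracketed complex is neutral.
Ligand charges: 2×OH = -2; 2×H2O neutral; sum -2.
Pd + (-2) = 0 ⇒ Pd is +2.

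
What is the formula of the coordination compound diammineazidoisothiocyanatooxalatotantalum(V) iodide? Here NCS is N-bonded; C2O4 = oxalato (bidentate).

Ligands: 1 azido (N3, -1), 2 ammine (NH3, neutral), 1 isothiocyanato (NCS, -1), 1 oxalato (C2O4, -2). Ligand charge sum = -4.
Charge balance with iodide (-1) requires 1 complex ion per 1 iodide.

[Ta(C2O4)(N3)(NCS)(NH3)2]I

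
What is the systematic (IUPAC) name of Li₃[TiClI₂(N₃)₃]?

The 3 lithium counter-ions carry a total charge of +3, so each complex ion is 3−.
Ligand charges: 2×iodo (-1 each), 3×azido (-1 each), 1×chloro (-1 each); total -6. So Ti + (-6) = 3−, giving Ti = +3.
The complex ion is anionic, so titanium takes the -ate form titanate(III).

lithium triazidochlorodiiodotitanate(III)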